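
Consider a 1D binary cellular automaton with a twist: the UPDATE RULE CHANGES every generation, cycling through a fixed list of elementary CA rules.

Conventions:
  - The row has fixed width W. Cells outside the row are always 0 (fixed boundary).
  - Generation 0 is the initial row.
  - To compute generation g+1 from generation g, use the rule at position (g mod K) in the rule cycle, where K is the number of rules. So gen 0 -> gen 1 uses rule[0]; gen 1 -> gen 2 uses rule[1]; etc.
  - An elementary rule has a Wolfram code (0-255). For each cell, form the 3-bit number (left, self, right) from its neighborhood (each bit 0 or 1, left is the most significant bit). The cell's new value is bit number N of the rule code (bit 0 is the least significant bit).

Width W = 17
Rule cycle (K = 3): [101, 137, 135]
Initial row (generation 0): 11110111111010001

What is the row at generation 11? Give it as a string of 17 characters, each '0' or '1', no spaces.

Answer: 00011111111111100

Derivation:
Gen 0: 11110111111010001
Gen 1 (rule 101): 00011000001110101
Gen 2 (rule 137): 11010011101100000
Gen 3 (rule 135): 00010101000001111
Gen 4 (rule 101): 11011111011100001
Gen 5 (rule 137): 10011110011001100
Gen 6 (rule 135): 10101100100010001
Gen 7 (rule 101): 11110100101010101
Gen 8 (rule 137): 11100000000000000
Gen 9 (rule 135): 01001111111111111
Gen 10 (rule 101): 01000000000000001
Gen 11 (rule 137): 00011111111111100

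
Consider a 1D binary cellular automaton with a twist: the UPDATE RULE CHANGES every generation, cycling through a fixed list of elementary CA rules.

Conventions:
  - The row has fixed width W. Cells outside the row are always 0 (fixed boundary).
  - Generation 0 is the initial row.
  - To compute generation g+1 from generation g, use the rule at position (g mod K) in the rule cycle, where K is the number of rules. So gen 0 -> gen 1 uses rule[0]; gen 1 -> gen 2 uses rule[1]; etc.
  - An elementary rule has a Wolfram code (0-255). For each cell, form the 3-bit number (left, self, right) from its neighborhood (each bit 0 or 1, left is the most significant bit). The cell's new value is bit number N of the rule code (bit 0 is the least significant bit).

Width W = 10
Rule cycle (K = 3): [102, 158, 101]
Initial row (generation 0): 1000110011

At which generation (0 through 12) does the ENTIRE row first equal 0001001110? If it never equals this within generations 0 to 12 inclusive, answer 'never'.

Answer: 9

Derivation:
Gen 0: 1000110011
Gen 1 (rule 102): 1001010101
Gen 2 (rule 158): 1111010101
Gen 3 (rule 101): 0001111111
Gen 4 (rule 102): 0010000001
Gen 5 (rule 158): 0111000011
Gen 6 (rule 101): 0001011001
Gen 7 (rule 102): 0011101011
Gen 8 (rule 158): 0111001010
Gen 9 (rule 101): 0001001110
Gen 10 (rule 102): 0011010010
Gen 11 (rule 158): 0110011111
Gen 12 (rule 101): 0010000001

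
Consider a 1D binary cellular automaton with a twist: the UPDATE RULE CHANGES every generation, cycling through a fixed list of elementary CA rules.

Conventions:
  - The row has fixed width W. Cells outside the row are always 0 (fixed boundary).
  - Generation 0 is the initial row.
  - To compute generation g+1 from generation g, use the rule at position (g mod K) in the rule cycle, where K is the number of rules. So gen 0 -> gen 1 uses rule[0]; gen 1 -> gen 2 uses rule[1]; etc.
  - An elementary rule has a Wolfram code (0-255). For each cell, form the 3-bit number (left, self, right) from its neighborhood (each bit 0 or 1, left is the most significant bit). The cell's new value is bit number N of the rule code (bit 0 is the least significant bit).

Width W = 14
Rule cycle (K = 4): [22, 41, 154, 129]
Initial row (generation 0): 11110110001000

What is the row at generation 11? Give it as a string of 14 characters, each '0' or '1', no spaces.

Gen 0: 11110110001000
Gen 1 (rule 22): 00000001011100
Gen 2 (rule 41): 11111100110001
Gen 3 (rule 154): 11111011101010
Gen 4 (rule 129): 01110001000000
Gen 5 (rule 22): 10001011100000
Gen 6 (rule 41): 00100110001111
Gen 7 (rule 154): 01011101011110
Gen 8 (rule 129): 00001000001100
Gen 9 (rule 22): 00011100010010
Gen 10 (rule 41): 11010001000000
Gen 11 (rule 154): 10001010100000

Answer: 10001010100000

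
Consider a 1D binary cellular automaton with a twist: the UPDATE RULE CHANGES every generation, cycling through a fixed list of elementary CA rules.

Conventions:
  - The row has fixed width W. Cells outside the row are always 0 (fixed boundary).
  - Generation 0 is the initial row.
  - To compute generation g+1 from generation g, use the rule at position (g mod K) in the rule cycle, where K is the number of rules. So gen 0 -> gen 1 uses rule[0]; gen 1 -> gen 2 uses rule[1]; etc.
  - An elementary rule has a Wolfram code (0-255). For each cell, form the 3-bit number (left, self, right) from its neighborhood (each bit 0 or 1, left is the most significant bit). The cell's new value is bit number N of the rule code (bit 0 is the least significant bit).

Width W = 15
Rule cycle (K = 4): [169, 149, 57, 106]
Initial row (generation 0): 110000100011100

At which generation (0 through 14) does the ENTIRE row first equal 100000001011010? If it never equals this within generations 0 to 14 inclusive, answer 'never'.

Answer: 11

Derivation:
Gen 0: 110000100011100
Gen 1 (rule 169): 100110001011001
Gen 2 (rule 149): 110001101000101
Gen 3 (rule 57): 101101010110010
Gen 4 (rule 106): 011110101110100
Gen 5 (rule 169): 011101011101001
Gen 6 (rule 149): 001001001001101
Gen 7 (rule 57): 100100100101010
Gen 8 (rule 106): 001001001010100
Gen 9 (rule 169): 100000000101001
Gen 10 (rule 149): 111111110101101
Gen 11 (rule 57): 100000001011010
Gen 12 (rule 106): 000000010111100
Gen 13 (rule 169): 111111001111001
Gen 14 (rule 149): 011110100110101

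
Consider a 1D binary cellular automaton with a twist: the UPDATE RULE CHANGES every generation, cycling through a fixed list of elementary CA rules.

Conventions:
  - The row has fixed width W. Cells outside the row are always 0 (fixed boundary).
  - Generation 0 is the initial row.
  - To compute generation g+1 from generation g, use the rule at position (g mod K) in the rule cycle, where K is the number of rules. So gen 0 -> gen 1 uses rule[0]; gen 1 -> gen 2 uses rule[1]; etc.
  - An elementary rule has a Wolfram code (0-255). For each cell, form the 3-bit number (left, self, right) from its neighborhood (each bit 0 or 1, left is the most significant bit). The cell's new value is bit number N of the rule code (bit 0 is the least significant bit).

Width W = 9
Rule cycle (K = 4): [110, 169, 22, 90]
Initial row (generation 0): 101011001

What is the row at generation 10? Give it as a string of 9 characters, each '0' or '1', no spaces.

Gen 0: 101011001
Gen 1 (rule 110): 111111011
Gen 2 (rule 169): 111110110
Gen 3 (rule 22): 000000001
Gen 4 (rule 90): 000000010
Gen 5 (rule 110): 000000110
Gen 6 (rule 169): 111110100
Gen 7 (rule 22): 000000110
Gen 8 (rule 90): 000001111
Gen 9 (rule 110): 000011001
Gen 10 (rule 169): 111010000

Answer: 111010000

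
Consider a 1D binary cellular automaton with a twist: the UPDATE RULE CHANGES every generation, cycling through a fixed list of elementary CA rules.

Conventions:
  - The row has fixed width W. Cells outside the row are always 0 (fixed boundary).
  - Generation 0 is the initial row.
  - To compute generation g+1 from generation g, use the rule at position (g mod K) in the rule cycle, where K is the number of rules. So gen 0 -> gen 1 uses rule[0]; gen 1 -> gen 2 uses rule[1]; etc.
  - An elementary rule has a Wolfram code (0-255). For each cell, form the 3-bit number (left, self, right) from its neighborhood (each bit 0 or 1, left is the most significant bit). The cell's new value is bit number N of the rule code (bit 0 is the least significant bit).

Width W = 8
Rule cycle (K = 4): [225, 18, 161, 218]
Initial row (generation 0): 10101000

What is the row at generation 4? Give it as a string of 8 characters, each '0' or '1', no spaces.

Answer: 01010010

Derivation:
Gen 0: 10101000
Gen 1 (rule 225): 01010011
Gen 2 (rule 18): 10001100
Gen 3 (rule 161): 00100001
Gen 4 (rule 218): 01010010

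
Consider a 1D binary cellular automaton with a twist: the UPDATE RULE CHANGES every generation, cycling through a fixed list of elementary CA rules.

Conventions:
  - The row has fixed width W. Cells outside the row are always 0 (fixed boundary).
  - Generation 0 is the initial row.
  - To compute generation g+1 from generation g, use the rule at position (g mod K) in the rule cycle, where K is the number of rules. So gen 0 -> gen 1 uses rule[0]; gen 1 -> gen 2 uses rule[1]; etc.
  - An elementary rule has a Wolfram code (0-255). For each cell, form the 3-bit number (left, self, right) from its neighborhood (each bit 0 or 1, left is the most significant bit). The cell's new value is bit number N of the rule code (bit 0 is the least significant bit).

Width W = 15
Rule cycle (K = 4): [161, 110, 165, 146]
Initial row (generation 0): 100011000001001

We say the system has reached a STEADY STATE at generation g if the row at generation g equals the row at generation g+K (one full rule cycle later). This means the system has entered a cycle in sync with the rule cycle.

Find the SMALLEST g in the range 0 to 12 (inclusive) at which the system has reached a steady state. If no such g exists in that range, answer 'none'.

Answer: none

Derivation:
Gen 0: 100011000001001
Gen 1 (rule 161): 001000011100000
Gen 2 (rule 110): 011000110100000
Gen 3 (rule 165): 000010001101111
Gen 4 (rule 146): 000101010000110
Gen 5 (rule 161): 110010100110000
Gen 6 (rule 110): 110111101110000
Gen 7 (rule 165): 001011010100111
Gen 8 (rule 146): 010000000011010
Gen 9 (rule 161): 000111111000100
Gen 10 (rule 110): 001100001001100
Gen 11 (rule 165): 100001101000001
Gen 12 (rule 146): 010010000100010
Gen 13 (rule 161): 000000110001000
Gen 14 (rule 110): 000001110011000
Gen 15 (rule 165): 111100100000011
Gen 16 (rule 146): 011011010000100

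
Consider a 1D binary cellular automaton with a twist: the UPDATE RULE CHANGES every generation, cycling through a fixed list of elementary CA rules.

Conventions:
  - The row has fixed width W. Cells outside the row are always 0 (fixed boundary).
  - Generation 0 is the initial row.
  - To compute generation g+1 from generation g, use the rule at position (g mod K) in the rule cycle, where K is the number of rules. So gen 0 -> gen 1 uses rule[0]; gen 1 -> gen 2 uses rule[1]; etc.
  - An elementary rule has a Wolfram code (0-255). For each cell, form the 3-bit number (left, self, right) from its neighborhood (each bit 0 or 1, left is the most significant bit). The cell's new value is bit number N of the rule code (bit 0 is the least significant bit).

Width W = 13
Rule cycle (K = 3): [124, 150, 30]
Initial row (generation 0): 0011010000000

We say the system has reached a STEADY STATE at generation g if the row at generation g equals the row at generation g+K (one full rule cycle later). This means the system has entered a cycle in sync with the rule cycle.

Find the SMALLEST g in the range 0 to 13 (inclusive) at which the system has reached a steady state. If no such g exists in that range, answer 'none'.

Answer: none

Derivation:
Gen 0: 0011010000000
Gen 1 (rule 124): 0011111000000
Gen 2 (rule 150): 0101110100000
Gen 3 (rule 30): 1101000110000
Gen 4 (rule 124): 1111100111000
Gen 5 (rule 150): 0111011010100
Gen 6 (rule 30): 1100010010110
Gen 7 (rule 124): 1110011011111
Gen 8 (rule 150): 0101100001110
Gen 9 (rule 30): 1101010011001
Gen 10 (rule 124): 1111111011101
Gen 11 (rule 150): 0111110001001
Gen 12 (rule 30): 1100001011111
Gen 13 (rule 124): 1110001110001
Gen 14 (rule 150): 0101010101011
Gen 15 (rule 30): 1101010101010
Gen 16 (rule 124): 1111111111111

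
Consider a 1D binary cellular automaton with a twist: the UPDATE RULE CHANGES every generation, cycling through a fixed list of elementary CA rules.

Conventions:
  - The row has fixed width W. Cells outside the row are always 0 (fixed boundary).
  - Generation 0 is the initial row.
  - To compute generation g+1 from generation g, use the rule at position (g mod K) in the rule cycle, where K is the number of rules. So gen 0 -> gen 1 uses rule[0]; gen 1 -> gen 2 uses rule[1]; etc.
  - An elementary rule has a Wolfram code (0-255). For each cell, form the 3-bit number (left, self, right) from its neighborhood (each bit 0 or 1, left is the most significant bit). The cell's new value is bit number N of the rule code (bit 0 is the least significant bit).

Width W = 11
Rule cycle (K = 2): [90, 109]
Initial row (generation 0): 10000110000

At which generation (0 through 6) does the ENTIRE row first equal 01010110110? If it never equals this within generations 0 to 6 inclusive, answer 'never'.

Answer: never

Derivation:
Gen 0: 10000110000
Gen 1 (rule 90): 01001111000
Gen 2 (rule 109): 01001001011
Gen 3 (rule 90): 10110110011
Gen 4 (rule 109): 11111110011
Gen 5 (rule 90): 10000011111
Gen 6 (rule 109): 10111010001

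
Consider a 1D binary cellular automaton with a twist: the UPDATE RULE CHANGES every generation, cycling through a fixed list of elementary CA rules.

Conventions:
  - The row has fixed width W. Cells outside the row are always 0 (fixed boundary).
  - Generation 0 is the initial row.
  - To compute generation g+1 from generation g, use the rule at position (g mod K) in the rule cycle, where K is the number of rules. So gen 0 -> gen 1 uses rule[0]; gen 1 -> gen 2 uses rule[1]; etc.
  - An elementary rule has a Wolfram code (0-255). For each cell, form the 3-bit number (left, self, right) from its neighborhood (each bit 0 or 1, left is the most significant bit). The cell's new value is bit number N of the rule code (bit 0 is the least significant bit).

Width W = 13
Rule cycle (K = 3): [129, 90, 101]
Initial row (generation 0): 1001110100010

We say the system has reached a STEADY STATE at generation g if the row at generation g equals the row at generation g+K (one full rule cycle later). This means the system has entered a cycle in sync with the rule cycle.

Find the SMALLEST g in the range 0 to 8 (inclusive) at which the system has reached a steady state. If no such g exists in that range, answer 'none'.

Gen 0: 1001110100010
Gen 1 (rule 129): 0000100001000
Gen 2 (rule 90): 0001010010100
Gen 3 (rule 101): 1101110011101
Gen 4 (rule 129): 0000100001000
Gen 5 (rule 90): 0001010010100
Gen 6 (rule 101): 1101110011101
Gen 7 (rule 129): 0000100001000
Gen 8 (rule 90): 0001010010100
Gen 9 (rule 101): 1101110011101
Gen 10 (rule 129): 0000100001000
Gen 11 (rule 90): 0001010010100

Answer: 1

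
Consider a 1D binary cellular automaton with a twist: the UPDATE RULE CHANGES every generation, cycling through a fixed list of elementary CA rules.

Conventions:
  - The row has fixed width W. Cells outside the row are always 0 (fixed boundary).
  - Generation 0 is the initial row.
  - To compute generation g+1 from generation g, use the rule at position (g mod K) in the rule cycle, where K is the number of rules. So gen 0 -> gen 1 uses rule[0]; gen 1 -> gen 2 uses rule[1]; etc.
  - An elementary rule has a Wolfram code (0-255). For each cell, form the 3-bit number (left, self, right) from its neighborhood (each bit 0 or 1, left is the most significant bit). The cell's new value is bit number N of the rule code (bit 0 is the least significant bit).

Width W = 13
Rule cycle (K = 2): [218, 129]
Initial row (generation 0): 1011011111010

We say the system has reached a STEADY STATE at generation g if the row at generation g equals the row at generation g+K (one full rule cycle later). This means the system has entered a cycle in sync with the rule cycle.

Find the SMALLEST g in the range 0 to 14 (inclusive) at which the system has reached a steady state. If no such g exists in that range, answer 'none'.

Answer: 11

Derivation:
Gen 0: 1011011111010
Gen 1 (rule 218): 0011011111001
Gen 2 (rule 129): 1000001110000
Gen 3 (rule 218): 0100011111000
Gen 4 (rule 129): 0001001110011
Gen 5 (rule 218): 0010111111111
Gen 6 (rule 129): 1000011111110
Gen 7 (rule 218): 0100111111111
Gen 8 (rule 129): 0000011111110
Gen 9 (rule 218): 0000111111111
Gen 10 (rule 129): 1110011111110
Gen 11 (rule 218): 1111111111111
Gen 12 (rule 129): 0111111111110
Gen 13 (rule 218): 1111111111111
Gen 14 (rule 129): 0111111111110
Gen 15 (rule 218): 1111111111111
Gen 16 (rule 129): 0111111111110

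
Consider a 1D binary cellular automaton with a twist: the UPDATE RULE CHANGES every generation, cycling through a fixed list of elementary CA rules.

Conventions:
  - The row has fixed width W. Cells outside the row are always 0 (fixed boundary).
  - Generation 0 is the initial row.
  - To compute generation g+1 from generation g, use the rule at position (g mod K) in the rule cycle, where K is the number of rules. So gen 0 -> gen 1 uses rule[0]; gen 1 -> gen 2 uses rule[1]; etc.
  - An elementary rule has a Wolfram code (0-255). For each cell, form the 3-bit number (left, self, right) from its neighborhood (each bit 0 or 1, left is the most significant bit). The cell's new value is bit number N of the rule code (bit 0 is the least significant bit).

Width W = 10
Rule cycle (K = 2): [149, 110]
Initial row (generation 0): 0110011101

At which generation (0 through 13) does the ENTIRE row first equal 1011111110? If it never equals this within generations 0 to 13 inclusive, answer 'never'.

Answer: never

Derivation:
Gen 0: 0110011101
Gen 1 (rule 149): 0001001001
Gen 2 (rule 110): 0011011011
Gen 3 (rule 149): 1000000000
Gen 4 (rule 110): 1000000000
Gen 5 (rule 149): 1111111111
Gen 6 (rule 110): 1000000001
Gen 7 (rule 149): 1111111101
Gen 8 (rule 110): 1000000111
Gen 9 (rule 149): 1111110010
Gen 10 (rule 110): 1000010110
Gen 11 (rule 149): 1111010001
Gen 12 (rule 110): 1001110011
Gen 13 (rule 149): 1100101000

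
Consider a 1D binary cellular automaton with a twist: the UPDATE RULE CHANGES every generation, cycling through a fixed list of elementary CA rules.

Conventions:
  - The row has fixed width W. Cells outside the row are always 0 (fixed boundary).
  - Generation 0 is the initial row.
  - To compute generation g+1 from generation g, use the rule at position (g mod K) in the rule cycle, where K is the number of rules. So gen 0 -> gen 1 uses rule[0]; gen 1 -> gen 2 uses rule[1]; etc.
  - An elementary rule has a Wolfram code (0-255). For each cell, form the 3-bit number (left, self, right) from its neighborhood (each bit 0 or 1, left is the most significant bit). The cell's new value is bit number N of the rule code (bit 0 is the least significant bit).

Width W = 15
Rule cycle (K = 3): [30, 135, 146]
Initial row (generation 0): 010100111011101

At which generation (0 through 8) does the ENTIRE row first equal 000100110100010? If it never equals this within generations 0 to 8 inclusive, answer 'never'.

Answer: 3

Derivation:
Gen 0: 010100111011101
Gen 1 (rule 30): 110111100010001
Gen 2 (rule 135): 000011001110111
Gen 3 (rule 146): 000100110100010
Gen 4 (rule 30): 001111100110111
Gen 5 (rule 135): 110111001000010
Gen 6 (rule 146): 000010110100101
Gen 7 (rule 30): 000110100111101
Gen 8 (rule 135): 111000101011001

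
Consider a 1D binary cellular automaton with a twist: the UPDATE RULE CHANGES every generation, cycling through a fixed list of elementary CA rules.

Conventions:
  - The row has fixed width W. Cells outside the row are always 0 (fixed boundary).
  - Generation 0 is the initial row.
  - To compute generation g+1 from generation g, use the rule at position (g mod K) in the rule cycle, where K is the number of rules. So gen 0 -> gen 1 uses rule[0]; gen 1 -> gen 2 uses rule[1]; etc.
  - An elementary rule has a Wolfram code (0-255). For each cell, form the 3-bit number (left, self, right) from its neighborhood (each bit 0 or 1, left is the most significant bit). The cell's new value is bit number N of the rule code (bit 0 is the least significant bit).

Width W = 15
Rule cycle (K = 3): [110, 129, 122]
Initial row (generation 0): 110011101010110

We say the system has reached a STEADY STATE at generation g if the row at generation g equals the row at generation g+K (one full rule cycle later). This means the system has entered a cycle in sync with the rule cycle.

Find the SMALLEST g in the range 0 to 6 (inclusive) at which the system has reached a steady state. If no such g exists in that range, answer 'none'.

Gen 0: 110011101010110
Gen 1 (rule 110): 110110111111110
Gen 2 (rule 129): 000000011111100
Gen 3 (rule 122): 000000110000110
Gen 4 (rule 110): 000001110001110
Gen 5 (rule 129): 111100100100100
Gen 6 (rule 122): 100111011011010
Gen 7 (rule 110): 101101111111110
Gen 8 (rule 129): 000000111111100
Gen 9 (rule 122): 000001100000110

Answer: none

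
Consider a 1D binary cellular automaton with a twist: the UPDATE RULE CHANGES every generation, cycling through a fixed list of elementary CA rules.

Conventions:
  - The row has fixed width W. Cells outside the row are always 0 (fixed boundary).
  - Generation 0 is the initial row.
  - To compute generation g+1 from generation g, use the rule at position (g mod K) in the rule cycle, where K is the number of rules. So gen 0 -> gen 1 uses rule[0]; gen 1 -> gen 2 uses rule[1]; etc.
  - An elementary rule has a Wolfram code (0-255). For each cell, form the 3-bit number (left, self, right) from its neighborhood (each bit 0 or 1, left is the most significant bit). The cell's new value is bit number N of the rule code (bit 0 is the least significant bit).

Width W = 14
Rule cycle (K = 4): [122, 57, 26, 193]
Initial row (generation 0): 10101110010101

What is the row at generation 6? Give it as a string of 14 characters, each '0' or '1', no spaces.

Gen 0: 10101110010101
Gen 1 (rule 122): 01011011101010
Gen 2 (rule 57): 00110110010101
Gen 3 (rule 26): 01100101100000
Gen 4 (rule 193): 00100000101111
Gen 5 (rule 122): 01010001011001
Gen 6 (rule 57): 00101100110100

Answer: 00101100110100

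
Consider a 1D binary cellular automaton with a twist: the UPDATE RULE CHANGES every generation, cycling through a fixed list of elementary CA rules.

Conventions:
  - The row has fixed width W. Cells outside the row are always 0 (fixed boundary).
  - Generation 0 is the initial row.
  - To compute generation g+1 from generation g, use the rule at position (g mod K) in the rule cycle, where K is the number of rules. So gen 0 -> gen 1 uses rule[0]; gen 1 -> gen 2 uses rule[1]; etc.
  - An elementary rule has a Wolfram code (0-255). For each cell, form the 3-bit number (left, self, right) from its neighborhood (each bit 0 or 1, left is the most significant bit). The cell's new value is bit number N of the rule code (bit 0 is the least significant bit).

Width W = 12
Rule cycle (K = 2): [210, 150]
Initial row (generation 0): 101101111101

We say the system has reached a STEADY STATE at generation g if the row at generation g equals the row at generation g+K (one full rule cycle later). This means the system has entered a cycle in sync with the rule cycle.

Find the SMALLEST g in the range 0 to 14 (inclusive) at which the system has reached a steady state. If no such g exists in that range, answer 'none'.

Answer: none

Derivation:
Gen 0: 101101111101
Gen 1 (rule 210): 000100111100
Gen 2 (rule 150): 001111011010
Gen 3 (rule 210): 010111001001
Gen 4 (rule 150): 110010111111
Gen 5 (rule 210): 011100011111
Gen 6 (rule 150): 101010101110
Gen 7 (rule 210): 000000000111
Gen 8 (rule 150): 000000001010
Gen 9 (rule 210): 000000010001
Gen 10 (rule 150): 000000111011
Gen 11 (rule 210): 000001011001
Gen 12 (rule 150): 000011000111
Gen 13 (rule 210): 000101101011
Gen 14 (rule 150): 001100001000
Gen 15 (rule 210): 010110010100
Gen 16 (rule 150): 110001110110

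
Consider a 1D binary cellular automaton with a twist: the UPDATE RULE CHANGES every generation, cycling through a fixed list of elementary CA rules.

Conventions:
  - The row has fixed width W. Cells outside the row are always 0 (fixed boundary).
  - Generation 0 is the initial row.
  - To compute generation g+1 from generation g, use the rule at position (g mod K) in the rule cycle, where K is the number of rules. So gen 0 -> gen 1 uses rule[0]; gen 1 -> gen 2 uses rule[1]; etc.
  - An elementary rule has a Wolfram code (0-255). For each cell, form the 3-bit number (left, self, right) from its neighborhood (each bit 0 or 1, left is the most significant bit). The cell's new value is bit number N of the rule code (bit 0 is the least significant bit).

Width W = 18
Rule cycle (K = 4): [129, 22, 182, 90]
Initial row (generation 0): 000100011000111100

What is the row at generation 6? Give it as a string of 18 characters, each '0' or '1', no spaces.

Answer: 000011100000000000

Derivation:
Gen 0: 000100011000111100
Gen 1 (rule 129): 110001000010011001
Gen 2 (rule 22): 001011100111100111
Gen 3 (rule 182): 011101011011011010
Gen 4 (rule 90): 110100011011011001
Gen 5 (rule 129): 000001000000000000
Gen 6 (rule 22): 000011100000000000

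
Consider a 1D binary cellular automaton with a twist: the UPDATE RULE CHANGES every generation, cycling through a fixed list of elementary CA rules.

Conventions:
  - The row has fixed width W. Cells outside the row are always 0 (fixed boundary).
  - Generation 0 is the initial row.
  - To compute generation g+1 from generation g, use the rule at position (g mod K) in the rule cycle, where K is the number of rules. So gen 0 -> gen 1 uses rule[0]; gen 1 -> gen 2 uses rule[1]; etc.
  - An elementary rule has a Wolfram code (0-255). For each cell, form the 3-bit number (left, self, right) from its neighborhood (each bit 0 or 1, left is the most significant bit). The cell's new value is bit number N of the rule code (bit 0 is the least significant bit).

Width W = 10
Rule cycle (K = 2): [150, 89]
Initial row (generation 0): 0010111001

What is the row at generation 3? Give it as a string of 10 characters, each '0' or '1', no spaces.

Answer: 1010101101

Derivation:
Gen 0: 0010111001
Gen 1 (rule 150): 0110010111
Gen 2 (rule 89): 0111000101
Gen 3 (rule 150): 1010101101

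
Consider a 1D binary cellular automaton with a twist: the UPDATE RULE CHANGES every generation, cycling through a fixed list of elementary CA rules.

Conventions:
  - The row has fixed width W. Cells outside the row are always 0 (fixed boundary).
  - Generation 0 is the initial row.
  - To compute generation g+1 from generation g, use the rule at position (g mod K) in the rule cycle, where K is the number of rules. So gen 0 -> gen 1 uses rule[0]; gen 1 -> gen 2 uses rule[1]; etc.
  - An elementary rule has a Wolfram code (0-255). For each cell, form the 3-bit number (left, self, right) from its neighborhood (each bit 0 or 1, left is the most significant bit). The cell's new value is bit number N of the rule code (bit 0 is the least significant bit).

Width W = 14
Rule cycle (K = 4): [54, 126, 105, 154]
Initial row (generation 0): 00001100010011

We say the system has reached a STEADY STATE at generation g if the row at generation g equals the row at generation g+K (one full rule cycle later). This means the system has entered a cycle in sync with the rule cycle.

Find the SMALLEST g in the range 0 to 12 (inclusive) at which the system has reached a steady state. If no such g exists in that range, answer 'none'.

Gen 0: 00001100010011
Gen 1 (rule 54): 00010010111100
Gen 2 (rule 126): 00111111100110
Gen 3 (rule 105): 10100000100110
Gen 4 (rule 154): 00010001011101
Gen 5 (rule 54): 00111011100011
Gen 6 (rule 126): 01101110110111
Gen 7 (rule 105): 01111011111101
Gen 8 (rule 154): 11110011111000
Gen 9 (rule 54): 00001100000100
Gen 10 (rule 126): 00011110001110
Gen 11 (rule 105): 11010010101010
Gen 12 (rule 154): 10001100000001
Gen 13 (rule 54): 11010010000011
Gen 14 (rule 126): 11111111000111
Gen 15 (rule 105): 10000001010101
Gen 16 (rule 154): 01000010000000

Answer: none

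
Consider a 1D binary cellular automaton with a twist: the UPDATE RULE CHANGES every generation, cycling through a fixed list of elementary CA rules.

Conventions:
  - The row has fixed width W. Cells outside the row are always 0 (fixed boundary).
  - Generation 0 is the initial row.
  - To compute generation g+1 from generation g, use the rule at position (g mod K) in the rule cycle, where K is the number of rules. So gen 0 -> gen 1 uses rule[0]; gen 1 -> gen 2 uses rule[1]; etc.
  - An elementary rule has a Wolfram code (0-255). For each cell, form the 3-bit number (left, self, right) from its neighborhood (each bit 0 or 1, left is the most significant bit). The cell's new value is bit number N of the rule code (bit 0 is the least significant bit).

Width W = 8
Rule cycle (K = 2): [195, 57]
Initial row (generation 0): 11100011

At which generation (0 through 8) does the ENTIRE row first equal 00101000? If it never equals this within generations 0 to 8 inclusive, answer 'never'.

Answer: never

Derivation:
Gen 0: 11100011
Gen 1 (rule 195): 01101101
Gen 2 (rule 57): 01011010
Gen 3 (rule 195): 10001000
Gen 4 (rule 57): 01100111
Gen 5 (rule 195): 10101011
Gen 6 (rule 57): 01010110
Gen 7 (rule 195): 10000010
Gen 8 (rule 57): 01111001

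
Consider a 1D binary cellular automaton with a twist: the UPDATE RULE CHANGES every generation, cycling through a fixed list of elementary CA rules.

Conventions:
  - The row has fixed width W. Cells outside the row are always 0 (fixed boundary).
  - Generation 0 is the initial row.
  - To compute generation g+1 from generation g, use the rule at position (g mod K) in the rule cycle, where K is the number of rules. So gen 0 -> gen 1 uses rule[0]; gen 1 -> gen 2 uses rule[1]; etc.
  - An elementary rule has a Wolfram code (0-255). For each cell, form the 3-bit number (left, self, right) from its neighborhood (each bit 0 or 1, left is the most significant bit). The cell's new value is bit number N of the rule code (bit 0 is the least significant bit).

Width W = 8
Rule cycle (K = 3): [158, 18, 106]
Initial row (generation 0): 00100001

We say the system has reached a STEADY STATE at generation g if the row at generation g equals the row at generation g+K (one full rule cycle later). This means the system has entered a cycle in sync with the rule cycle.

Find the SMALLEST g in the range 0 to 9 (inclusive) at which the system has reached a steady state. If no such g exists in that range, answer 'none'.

Gen 0: 00100001
Gen 1 (rule 158): 01110011
Gen 2 (rule 18): 10001100
Gen 3 (rule 106): 00011100
Gen 4 (rule 158): 00111010
Gen 5 (rule 18): 01000001
Gen 6 (rule 106): 10000010
Gen 7 (rule 158): 11000111
Gen 8 (rule 18): 00101000
Gen 9 (rule 106): 01010000
Gen 10 (rule 158): 11011000
Gen 11 (rule 18): 00000100
Gen 12 (rule 106): 00001000

Answer: none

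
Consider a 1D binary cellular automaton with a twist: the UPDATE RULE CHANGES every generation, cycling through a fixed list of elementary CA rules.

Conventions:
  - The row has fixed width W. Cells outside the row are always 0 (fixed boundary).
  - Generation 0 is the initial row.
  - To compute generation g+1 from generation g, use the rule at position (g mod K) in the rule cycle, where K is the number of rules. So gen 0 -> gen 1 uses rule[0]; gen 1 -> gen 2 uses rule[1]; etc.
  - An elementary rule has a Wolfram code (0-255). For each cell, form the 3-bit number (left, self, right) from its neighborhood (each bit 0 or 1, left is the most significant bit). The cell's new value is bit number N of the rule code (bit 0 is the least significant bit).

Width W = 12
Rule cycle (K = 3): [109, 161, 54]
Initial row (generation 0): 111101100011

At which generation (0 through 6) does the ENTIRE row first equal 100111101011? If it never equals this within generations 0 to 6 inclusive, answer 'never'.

Gen 0: 111101100011
Gen 1 (rule 109): 100111101011
Gen 2 (rule 161): 000011010100
Gen 3 (rule 54): 000100111110
Gen 4 (rule 109): 110100100010
Gen 5 (rule 161): 001000001000
Gen 6 (rule 54): 011100011100

Answer: 1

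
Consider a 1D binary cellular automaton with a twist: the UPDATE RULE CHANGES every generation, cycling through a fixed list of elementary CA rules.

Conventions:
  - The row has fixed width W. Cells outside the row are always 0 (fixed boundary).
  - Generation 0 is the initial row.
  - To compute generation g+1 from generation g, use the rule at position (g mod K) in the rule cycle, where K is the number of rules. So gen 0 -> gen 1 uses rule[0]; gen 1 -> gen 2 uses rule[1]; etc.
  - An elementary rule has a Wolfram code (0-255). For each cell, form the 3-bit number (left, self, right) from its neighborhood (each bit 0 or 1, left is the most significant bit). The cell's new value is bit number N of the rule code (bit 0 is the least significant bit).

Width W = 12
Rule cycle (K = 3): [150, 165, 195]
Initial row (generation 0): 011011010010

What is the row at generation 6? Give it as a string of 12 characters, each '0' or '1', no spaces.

Gen 0: 011011010010
Gen 1 (rule 150): 100000011111
Gen 2 (rule 165): 101111001110
Gen 3 (rule 195): 000111010110
Gen 4 (rule 150): 001010010001
Gen 5 (rule 165): 101110010101
Gen 6 (rule 195): 000110100000

Answer: 000110100000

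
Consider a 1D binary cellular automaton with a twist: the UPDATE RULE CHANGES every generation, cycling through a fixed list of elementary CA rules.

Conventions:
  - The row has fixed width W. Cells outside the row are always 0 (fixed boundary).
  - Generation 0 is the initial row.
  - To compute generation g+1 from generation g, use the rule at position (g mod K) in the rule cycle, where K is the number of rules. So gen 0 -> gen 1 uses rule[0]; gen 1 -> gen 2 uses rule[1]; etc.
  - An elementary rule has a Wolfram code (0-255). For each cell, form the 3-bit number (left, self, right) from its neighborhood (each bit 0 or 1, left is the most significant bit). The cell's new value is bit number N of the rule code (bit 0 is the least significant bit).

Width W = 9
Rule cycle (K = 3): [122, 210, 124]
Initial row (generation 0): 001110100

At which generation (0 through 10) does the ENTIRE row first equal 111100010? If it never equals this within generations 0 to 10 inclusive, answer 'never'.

Gen 0: 001110100
Gen 1 (rule 122): 011011010
Gen 2 (rule 210): 101001001
Gen 3 (rule 124): 111101101
Gen 4 (rule 122): 100111110
Gen 5 (rule 210): 011011111
Gen 6 (rule 124): 011110001
Gen 7 (rule 122): 110011010
Gen 8 (rule 210): 011101001
Gen 9 (rule 124): 010111101
Gen 10 (rule 122): 101100110

Answer: never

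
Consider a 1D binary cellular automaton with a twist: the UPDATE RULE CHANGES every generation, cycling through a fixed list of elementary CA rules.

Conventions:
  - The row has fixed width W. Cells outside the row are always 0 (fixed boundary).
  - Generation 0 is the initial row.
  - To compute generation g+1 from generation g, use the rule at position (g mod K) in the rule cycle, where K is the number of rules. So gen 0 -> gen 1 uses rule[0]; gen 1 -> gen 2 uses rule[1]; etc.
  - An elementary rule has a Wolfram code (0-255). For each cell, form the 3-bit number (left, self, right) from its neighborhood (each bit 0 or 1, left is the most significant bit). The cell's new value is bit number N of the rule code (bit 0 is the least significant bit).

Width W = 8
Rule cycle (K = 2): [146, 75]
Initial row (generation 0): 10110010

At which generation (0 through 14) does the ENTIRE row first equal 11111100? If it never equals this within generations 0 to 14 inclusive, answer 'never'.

Answer: 2

Derivation:
Gen 0: 10110010
Gen 1 (rule 146): 00001101
Gen 2 (rule 75): 11111100
Gen 3 (rule 146): 01111010
Gen 4 (rule 75): 11001000
Gen 5 (rule 146): 00110100
Gen 6 (rule 75): 11110001
Gen 7 (rule 146): 01101010
Gen 8 (rule 75): 11100000
Gen 9 (rule 146): 01010000
Gen 10 (rule 75): 10000111
Gen 11 (rule 146): 01001010
Gen 12 (rule 75): 10010000
Gen 13 (rule 146): 01101000
Gen 14 (rule 75): 11100011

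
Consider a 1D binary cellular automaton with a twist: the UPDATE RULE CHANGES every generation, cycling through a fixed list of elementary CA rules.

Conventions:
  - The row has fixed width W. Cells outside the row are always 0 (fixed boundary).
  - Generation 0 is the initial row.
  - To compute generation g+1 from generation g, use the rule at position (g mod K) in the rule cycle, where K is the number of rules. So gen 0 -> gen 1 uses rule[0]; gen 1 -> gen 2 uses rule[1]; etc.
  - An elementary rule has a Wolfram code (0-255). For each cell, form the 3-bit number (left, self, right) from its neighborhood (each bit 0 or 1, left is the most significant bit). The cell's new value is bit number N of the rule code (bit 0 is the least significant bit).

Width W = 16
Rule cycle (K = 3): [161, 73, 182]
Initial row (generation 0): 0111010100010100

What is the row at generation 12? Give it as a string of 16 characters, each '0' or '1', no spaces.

Answer: 1111100000000000

Derivation:
Gen 0: 0111010100010100
Gen 1 (rule 161): 0010101001001001
Gen 2 (rule 73): 1000000000000000
Gen 3 (rule 182): 1100000000000000
Gen 4 (rule 161): 0001111111111111
Gen 5 (rule 73): 1101000000000001
Gen 6 (rule 182): 0011100000000011
Gen 7 (rule 161): 1001001111111000
Gen 8 (rule 73): 0000001000001011
Gen 9 (rule 182): 0000011100011100
Gen 10 (rule 161): 1111001001001001
Gen 11 (rule 73): 1001000000000000
Gen 12 (rule 182): 1111100000000000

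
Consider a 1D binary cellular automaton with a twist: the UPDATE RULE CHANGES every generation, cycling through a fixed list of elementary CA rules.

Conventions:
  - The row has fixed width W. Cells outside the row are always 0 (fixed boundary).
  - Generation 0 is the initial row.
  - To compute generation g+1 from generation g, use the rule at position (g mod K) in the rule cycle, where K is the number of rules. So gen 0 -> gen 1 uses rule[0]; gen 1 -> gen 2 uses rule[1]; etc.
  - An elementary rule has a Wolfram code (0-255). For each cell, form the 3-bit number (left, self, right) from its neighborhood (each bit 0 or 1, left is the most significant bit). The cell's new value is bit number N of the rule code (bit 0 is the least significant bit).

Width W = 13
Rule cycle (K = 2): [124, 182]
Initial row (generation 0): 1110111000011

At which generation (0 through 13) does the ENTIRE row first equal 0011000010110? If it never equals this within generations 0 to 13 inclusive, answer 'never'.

Answer: never

Derivation:
Gen 0: 1110111000011
Gen 1 (rule 124): 1011101100011
Gen 2 (rule 182): 1101010010100
Gen 3 (rule 124): 1111111011110
Gen 4 (rule 182): 0111110101101
Gen 5 (rule 124): 0100011111111
Gen 6 (rule 182): 1110101111110
Gen 7 (rule 124): 1011111000011
Gen 8 (rule 182): 1101110100100
Gen 9 (rule 124): 1111011110110
Gen 10 (rule 182): 0110101101001
Gen 11 (rule 124): 0111111111101
Gen 12 (rule 182): 1011111111011
Gen 13 (rule 124): 1110000001111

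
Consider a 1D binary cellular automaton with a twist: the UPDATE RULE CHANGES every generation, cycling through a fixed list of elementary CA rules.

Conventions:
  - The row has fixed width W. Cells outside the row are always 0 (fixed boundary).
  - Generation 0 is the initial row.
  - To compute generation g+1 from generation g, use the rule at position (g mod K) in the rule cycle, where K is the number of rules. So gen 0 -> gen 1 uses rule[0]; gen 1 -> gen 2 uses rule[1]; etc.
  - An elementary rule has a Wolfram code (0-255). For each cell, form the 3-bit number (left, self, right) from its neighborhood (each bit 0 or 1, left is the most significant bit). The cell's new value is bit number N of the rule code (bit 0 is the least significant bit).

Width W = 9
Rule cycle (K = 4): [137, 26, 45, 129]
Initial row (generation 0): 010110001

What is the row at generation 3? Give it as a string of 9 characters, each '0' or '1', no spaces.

Gen 0: 010110001
Gen 1 (rule 137): 000100100
Gen 2 (rule 26): 001011010
Gen 3 (rule 45): 101110110

Answer: 101110110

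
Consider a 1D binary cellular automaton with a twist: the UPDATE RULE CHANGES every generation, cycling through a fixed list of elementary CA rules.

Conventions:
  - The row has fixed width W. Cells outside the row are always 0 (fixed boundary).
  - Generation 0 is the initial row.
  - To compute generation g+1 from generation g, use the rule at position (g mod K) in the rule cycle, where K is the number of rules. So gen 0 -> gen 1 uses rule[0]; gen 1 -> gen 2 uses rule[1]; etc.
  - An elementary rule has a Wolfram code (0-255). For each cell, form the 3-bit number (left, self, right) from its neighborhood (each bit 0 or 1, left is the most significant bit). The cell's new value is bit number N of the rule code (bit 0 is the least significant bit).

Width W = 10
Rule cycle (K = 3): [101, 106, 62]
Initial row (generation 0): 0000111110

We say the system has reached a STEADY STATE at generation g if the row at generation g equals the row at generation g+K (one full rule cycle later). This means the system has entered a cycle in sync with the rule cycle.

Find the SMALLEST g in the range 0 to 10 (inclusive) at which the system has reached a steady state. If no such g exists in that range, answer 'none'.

Gen 0: 0000111110
Gen 1 (rule 101): 1110000010
Gen 2 (rule 106): 1010000100
Gen 3 (rule 62): 1111001110
Gen 4 (rule 101): 0001000010
Gen 5 (rule 106): 0010000100
Gen 6 (rule 62): 0111001110
Gen 7 (rule 101): 0001000010
Gen 8 (rule 106): 0010000100
Gen 9 (rule 62): 0111001110
Gen 10 (rule 101): 0001000010
Gen 11 (rule 106): 0010000100
Gen 12 (rule 62): 0111001110
Gen 13 (rule 101): 0001000010

Answer: 4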